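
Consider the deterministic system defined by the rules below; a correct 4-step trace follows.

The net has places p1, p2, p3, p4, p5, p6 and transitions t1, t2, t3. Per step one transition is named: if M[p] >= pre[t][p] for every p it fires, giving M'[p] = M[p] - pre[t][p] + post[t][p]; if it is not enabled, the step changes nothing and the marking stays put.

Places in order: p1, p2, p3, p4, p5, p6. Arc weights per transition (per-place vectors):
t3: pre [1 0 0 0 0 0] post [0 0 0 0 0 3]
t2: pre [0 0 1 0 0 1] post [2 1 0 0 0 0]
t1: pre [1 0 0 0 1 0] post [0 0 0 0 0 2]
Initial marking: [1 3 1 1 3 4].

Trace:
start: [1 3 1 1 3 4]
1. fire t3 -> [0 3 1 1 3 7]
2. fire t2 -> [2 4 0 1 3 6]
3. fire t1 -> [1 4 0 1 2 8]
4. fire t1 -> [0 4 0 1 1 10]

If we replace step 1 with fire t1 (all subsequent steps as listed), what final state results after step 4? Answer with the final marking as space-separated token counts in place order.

(re-executing from step 1 with the substitution; state before step 1: [1 3 1 1 3 4])
1. fire t1 -> [0 3 1 1 2 6]
2. fire t2 -> [2 4 0 1 2 5]
3. fire t1 -> [1 4 0 1 1 7]
4. fire t1 -> [0 4 0 1 0 9]

0 4 0 1 0 9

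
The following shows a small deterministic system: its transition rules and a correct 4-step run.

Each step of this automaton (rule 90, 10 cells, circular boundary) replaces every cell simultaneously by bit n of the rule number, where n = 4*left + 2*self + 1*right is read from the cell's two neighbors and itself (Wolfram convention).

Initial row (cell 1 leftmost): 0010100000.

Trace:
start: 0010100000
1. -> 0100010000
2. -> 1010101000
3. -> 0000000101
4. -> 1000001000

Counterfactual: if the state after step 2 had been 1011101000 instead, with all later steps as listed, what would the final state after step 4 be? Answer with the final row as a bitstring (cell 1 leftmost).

state after step 2 := 1011101000
3. -> 0010100101
4. -> 1100011000

1100011000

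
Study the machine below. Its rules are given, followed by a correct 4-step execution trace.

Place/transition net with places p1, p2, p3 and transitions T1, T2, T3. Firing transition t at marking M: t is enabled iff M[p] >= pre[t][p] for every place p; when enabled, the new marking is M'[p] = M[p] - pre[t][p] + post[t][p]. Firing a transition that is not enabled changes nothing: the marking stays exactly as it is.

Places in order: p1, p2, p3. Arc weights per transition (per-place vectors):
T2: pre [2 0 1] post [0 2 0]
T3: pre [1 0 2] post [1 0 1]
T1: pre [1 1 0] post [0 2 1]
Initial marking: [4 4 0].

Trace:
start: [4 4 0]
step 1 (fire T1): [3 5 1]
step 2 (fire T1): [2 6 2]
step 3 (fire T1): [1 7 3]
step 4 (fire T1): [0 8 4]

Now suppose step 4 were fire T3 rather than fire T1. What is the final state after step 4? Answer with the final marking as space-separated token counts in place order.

(re-executing from step 4 with the substitution; state before step 4: [1 7 3])
step 4 (fire T3): [1 7 2]

1 7 2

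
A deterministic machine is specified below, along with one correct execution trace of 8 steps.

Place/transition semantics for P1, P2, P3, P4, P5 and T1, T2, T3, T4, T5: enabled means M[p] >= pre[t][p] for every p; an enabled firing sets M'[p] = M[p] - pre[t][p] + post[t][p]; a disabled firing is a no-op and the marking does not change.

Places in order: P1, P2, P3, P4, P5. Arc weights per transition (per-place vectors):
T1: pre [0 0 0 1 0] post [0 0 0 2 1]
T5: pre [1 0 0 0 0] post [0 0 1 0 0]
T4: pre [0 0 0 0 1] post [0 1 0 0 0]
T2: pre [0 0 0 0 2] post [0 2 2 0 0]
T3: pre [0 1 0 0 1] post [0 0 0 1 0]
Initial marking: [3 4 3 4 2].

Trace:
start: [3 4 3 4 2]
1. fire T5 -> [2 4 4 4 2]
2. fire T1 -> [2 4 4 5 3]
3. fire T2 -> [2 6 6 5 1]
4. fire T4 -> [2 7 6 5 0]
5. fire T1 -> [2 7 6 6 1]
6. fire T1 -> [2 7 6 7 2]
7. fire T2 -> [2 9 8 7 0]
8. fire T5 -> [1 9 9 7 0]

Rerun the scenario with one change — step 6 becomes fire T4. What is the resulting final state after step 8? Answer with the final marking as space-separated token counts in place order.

1 8 7 6 0

(re-executing from step 6 with the substitution; state before step 6: [2 7 6 6 1])
6. fire T4 -> [2 8 6 6 0]
7. fire T2 -> [2 8 6 6 0]
8. fire T5 -> [1 8 7 6 0]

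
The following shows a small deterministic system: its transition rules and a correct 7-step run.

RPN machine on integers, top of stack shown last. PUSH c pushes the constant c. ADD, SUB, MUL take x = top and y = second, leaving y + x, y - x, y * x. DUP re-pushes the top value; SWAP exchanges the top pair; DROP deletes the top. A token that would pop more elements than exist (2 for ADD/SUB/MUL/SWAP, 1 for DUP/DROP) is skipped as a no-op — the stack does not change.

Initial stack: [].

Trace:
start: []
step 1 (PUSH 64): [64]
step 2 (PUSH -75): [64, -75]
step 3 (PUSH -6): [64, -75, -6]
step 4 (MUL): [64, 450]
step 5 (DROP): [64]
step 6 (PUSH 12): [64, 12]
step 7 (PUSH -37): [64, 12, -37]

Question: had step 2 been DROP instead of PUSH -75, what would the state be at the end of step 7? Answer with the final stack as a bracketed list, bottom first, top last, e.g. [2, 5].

(re-executing from step 2 with the substitution; state before step 2: [64])
step 2 (DROP): []
step 3 (PUSH -6): [-6]
step 4 (MUL): [-6]
step 5 (DROP): []
step 6 (PUSH 12): [12]
step 7 (PUSH -37): [12, -37]

[12, -37]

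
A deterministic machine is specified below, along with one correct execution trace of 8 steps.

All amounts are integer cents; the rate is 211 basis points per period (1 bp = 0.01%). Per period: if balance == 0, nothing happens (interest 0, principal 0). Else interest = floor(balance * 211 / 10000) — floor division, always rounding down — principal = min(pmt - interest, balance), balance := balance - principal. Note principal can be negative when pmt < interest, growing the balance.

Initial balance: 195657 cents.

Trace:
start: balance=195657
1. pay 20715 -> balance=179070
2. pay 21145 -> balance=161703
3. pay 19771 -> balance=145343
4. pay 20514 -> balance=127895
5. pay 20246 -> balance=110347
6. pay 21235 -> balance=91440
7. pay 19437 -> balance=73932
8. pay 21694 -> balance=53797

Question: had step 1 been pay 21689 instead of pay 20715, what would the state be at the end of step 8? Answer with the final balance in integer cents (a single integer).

52669

(re-executing from step 1 with the substitution; state before step 1: balance=195657)
1. pay 21689 -> balance=178096
2. pay 21145 -> balance=160708
3. pay 19771 -> balance=144327
4. pay 20514 -> balance=126858
5. pay 20246 -> balance=109288
6. pay 21235 -> balance=90358
7. pay 19437 -> balance=72827
8. pay 21694 -> balance=52669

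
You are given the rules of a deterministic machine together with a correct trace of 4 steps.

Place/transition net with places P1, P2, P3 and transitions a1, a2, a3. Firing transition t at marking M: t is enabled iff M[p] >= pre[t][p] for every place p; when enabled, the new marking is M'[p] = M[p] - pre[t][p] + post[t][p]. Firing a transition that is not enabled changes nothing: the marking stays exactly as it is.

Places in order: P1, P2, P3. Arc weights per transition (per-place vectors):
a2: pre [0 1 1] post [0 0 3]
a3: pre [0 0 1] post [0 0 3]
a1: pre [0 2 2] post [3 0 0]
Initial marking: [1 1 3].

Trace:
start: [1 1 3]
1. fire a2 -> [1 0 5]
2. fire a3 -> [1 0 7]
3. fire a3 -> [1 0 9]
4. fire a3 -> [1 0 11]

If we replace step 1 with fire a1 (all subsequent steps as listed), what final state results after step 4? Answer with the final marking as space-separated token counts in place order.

(re-executing from step 1 with the substitution; state before step 1: [1 1 3])
1. fire a1 -> [1 1 3]
2. fire a3 -> [1 1 5]
3. fire a3 -> [1 1 7]
4. fire a3 -> [1 1 9]

1 1 9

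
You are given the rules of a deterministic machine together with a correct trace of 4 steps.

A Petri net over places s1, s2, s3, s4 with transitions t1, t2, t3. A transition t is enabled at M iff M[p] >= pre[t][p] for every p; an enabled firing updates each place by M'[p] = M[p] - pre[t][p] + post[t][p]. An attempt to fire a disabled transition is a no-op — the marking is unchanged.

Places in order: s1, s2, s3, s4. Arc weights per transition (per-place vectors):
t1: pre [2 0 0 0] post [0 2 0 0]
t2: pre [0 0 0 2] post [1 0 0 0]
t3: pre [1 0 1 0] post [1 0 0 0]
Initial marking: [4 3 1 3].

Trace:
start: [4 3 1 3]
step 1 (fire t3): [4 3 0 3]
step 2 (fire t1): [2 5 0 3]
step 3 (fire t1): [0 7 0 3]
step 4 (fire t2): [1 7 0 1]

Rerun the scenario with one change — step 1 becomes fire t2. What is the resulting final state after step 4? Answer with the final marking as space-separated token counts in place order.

1 7 1 1

(re-executing from step 1 with the substitution; state before step 1: [4 3 1 3])
step 1 (fire t2): [5 3 1 1]
step 2 (fire t1): [3 5 1 1]
step 3 (fire t1): [1 7 1 1]
step 4 (fire t2): [1 7 1 1]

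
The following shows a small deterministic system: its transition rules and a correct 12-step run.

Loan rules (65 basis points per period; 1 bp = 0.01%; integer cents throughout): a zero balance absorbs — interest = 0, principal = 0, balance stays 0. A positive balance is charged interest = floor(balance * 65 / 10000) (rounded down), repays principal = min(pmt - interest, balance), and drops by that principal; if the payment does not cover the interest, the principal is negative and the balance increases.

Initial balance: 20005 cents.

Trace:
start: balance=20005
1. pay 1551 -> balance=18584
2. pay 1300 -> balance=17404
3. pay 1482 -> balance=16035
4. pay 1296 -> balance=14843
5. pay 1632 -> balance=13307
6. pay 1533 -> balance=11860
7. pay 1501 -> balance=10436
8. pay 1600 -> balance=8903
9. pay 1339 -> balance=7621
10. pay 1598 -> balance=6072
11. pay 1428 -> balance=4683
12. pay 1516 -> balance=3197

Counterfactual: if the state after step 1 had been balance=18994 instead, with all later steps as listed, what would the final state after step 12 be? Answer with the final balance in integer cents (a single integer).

3637

state after step 1 := balance=18994
2. pay 1300 -> balance=17817
3. pay 1482 -> balance=16450
4. pay 1296 -> balance=15260
5. pay 1632 -> balance=13727
6. pay 1533 -> balance=12283
7. pay 1501 -> balance=10861
8. pay 1600 -> balance=9331
9. pay 1339 -> balance=8052
10. pay 1598 -> balance=6506
11. pay 1428 -> balance=5120
12. pay 1516 -> balance=3637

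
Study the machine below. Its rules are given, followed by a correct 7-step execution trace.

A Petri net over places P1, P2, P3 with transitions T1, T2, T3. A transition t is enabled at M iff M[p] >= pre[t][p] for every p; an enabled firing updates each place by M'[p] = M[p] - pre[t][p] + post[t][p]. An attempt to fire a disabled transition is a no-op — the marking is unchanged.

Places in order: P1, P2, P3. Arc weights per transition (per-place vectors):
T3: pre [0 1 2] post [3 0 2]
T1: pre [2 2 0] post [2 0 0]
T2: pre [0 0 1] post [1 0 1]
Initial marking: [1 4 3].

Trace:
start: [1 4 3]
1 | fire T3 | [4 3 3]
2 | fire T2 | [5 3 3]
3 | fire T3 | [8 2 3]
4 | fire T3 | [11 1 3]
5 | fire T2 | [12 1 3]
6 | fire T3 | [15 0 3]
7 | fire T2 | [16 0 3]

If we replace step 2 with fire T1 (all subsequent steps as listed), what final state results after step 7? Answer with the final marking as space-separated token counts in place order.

9 0 3

(re-executing from step 2 with the substitution; state before step 2: [4 3 3])
2 | fire T1 | [4 1 3]
3 | fire T3 | [7 0 3]
4 | fire T3 | [7 0 3]
5 | fire T2 | [8 0 3]
6 | fire T3 | [8 0 3]
7 | fire T2 | [9 0 3]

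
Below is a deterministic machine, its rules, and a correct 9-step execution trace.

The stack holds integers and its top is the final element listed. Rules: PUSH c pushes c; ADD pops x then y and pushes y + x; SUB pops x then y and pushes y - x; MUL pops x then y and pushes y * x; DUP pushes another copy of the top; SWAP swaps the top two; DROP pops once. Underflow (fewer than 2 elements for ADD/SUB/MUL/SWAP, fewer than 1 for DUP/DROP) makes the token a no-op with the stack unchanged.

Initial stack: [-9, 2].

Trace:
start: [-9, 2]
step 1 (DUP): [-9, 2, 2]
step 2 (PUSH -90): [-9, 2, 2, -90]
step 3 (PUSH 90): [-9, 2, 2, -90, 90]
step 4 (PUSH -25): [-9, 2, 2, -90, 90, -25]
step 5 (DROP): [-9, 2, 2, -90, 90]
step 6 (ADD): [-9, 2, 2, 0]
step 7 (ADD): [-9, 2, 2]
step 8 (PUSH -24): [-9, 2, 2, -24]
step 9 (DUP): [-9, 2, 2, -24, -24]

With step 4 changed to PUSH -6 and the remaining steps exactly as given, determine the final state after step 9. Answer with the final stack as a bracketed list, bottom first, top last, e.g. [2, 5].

(re-executing from step 4 with the substitution; state before step 4: [-9, 2, 2, -90, 90])
step 4 (PUSH -6): [-9, 2, 2, -90, 90, -6]
step 5 (DROP): [-9, 2, 2, -90, 90]
step 6 (ADD): [-9, 2, 2, 0]
step 7 (ADD): [-9, 2, 2]
step 8 (PUSH -24): [-9, 2, 2, -24]
step 9 (DUP): [-9, 2, 2, -24, -24]

[-9, 2, 2, -24, -24]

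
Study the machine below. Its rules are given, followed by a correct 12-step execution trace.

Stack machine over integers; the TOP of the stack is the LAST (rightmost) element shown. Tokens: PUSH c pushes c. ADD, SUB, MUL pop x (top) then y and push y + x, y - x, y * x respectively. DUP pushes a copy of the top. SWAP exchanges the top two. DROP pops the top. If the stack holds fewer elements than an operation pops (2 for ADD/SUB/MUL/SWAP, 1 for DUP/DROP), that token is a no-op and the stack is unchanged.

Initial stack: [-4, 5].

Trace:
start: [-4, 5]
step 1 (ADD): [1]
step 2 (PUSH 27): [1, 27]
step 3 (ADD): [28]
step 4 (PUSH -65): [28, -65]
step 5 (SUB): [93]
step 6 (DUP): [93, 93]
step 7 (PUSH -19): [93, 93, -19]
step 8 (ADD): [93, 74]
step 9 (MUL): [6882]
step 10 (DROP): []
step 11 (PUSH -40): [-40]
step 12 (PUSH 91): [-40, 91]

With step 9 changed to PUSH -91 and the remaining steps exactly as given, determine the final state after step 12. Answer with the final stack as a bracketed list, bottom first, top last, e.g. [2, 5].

[93, 74, -40, 91]

(re-executing from step 9 with the substitution; state before step 9: [93, 74])
step 9 (PUSH -91): [93, 74, -91]
step 10 (DROP): [93, 74]
step 11 (PUSH -40): [93, 74, -40]
step 12 (PUSH 91): [93, 74, -40, 91]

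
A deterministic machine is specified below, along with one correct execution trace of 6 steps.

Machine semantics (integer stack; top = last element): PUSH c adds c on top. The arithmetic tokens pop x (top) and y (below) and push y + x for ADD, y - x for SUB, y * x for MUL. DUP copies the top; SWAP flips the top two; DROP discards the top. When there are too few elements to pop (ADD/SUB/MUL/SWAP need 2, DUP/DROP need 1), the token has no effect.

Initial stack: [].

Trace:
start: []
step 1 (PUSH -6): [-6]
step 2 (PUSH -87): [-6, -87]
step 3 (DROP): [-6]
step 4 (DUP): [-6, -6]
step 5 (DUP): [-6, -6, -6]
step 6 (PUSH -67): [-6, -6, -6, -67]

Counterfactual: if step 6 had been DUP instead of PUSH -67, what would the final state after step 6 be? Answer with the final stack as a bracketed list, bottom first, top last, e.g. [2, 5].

[-6, -6, -6, -6]

(re-executing from step 6 with the substitution; state before step 6: [-6, -6, -6])
step 6 (DUP): [-6, -6, -6, -6]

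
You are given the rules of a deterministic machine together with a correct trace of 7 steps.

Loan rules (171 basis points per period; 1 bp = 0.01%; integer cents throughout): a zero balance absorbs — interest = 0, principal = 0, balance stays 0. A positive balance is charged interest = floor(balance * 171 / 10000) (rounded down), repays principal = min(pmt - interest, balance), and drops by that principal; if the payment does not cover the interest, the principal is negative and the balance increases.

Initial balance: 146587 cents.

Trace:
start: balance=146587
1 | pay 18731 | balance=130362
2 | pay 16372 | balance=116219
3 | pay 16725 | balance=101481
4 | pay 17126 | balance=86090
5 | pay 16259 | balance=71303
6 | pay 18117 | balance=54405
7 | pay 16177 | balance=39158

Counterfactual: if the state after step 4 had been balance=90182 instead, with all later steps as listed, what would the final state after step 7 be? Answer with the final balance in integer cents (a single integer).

state after step 4 := balance=90182
5 | pay 16259 | balance=75465
6 | pay 18117 | balance=58638
7 | pay 16177 | balance=43463

43463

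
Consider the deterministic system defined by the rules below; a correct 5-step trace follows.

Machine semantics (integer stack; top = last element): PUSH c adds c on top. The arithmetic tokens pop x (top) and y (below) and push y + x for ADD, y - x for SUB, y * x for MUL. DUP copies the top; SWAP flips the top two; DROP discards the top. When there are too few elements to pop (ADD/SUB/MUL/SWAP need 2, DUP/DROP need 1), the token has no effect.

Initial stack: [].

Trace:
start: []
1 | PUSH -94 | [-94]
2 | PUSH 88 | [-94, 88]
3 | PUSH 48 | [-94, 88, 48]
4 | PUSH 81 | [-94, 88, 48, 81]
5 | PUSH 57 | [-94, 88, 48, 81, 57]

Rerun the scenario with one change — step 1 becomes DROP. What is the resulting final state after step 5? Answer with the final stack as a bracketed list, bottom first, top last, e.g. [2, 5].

[88, 48, 81, 57]

(re-executing from step 1 with the substitution; state before step 1: [])
1 | DROP | []
2 | PUSH 88 | [88]
3 | PUSH 48 | [88, 48]
4 | PUSH 81 | [88, 48, 81]
5 | PUSH 57 | [88, 48, 81, 57]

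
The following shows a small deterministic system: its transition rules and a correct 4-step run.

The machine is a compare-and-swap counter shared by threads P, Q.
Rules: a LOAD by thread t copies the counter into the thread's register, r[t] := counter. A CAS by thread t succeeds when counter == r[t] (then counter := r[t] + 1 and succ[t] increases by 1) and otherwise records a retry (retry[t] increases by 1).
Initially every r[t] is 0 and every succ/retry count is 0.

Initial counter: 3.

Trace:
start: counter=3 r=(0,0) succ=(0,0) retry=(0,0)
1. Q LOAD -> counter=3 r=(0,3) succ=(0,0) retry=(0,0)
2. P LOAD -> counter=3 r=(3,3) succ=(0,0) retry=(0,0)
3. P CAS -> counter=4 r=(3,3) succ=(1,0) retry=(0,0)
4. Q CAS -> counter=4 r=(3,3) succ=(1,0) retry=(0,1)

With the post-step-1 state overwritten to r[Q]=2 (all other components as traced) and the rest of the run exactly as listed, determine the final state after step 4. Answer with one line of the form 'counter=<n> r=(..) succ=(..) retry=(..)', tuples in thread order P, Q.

state after step 1 := counter=3 r=(0,2) succ=(0,0) retry=(0,0)
2. P LOAD -> counter=3 r=(3,2) succ=(0,0) retry=(0,0)
3. P CAS -> counter=4 r=(3,2) succ=(1,0) retry=(0,0)
4. Q CAS -> counter=4 r=(3,2) succ=(1,0) retry=(0,1)

counter=4 r=(3,2) succ=(1,0) retry=(0,1)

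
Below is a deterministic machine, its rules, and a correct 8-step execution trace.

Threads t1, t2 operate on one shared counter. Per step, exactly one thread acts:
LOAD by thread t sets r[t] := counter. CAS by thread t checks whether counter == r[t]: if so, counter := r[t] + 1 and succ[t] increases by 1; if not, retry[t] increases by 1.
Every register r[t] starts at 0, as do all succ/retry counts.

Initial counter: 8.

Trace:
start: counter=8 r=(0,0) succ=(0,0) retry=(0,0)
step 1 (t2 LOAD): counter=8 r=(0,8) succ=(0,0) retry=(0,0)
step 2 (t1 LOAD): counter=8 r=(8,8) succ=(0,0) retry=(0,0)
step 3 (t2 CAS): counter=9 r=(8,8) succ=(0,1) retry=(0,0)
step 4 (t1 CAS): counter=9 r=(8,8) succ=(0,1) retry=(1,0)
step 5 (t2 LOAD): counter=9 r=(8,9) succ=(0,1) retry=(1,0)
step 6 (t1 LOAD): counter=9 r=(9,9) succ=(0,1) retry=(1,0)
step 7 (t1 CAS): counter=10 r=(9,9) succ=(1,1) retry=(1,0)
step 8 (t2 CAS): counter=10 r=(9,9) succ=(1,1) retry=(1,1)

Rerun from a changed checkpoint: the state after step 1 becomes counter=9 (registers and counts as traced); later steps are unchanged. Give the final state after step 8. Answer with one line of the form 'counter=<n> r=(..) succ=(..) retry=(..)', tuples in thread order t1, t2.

state after step 1 := counter=9 r=(0,8) succ=(0,0) retry=(0,0)
step 2 (t1 LOAD): counter=9 r=(9,8) succ=(0,0) retry=(0,0)
step 3 (t2 CAS): counter=9 r=(9,8) succ=(0,0) retry=(0,1)
step 4 (t1 CAS): counter=10 r=(9,8) succ=(1,0) retry=(0,1)
step 5 (t2 LOAD): counter=10 r=(9,10) succ=(1,0) retry=(0,1)
step 6 (t1 LOAD): counter=10 r=(10,10) succ=(1,0) retry=(0,1)
step 7 (t1 CAS): counter=11 r=(10,10) succ=(2,0) retry=(0,1)
step 8 (t2 CAS): counter=11 r=(10,10) succ=(2,0) retry=(0,2)

counter=11 r=(10,10) succ=(2,0) retry=(0,2)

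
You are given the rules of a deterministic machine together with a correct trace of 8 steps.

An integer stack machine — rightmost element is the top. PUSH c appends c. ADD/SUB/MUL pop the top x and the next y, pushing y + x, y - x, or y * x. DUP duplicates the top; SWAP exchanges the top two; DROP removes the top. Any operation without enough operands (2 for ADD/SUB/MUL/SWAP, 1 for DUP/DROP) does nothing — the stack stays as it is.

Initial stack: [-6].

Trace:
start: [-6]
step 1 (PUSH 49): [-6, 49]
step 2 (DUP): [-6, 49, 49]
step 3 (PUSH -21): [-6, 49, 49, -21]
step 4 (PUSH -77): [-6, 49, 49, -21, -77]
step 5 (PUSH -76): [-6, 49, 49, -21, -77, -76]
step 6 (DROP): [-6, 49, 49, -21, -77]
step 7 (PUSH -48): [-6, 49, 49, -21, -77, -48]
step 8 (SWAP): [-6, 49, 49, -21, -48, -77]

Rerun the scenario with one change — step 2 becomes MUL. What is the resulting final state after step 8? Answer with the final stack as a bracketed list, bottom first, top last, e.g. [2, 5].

[-294, -21, -48, -77]

(re-executing from step 2 with the substitution; state before step 2: [-6, 49])
step 2 (MUL): [-294]
step 3 (PUSH -21): [-294, -21]
step 4 (PUSH -77): [-294, -21, -77]
step 5 (PUSH -76): [-294, -21, -77, -76]
step 6 (DROP): [-294, -21, -77]
step 7 (PUSH -48): [-294, -21, -77, -48]
step 8 (SWAP): [-294, -21, -48, -77]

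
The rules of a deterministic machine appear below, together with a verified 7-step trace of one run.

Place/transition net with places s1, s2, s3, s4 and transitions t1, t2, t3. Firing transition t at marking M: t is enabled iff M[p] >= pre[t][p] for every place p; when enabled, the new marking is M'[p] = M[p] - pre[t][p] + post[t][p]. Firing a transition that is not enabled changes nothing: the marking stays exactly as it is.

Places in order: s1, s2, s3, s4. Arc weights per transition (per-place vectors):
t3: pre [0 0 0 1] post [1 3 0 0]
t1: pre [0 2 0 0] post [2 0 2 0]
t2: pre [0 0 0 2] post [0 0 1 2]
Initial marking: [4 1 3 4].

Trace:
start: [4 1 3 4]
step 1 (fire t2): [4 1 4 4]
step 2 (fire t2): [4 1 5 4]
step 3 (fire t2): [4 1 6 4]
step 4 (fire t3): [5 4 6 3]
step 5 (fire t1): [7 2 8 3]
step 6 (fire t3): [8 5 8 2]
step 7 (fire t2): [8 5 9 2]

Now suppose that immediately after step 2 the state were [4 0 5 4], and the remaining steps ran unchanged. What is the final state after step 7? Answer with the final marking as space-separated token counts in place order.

state after step 2 := [4 0 5 4]
step 3 (fire t2): [4 0 6 4]
step 4 (fire t3): [5 3 6 3]
step 5 (fire t1): [7 1 8 3]
step 6 (fire t3): [8 4 8 2]
step 7 (fire t2): [8 4 9 2]

8 4 9 2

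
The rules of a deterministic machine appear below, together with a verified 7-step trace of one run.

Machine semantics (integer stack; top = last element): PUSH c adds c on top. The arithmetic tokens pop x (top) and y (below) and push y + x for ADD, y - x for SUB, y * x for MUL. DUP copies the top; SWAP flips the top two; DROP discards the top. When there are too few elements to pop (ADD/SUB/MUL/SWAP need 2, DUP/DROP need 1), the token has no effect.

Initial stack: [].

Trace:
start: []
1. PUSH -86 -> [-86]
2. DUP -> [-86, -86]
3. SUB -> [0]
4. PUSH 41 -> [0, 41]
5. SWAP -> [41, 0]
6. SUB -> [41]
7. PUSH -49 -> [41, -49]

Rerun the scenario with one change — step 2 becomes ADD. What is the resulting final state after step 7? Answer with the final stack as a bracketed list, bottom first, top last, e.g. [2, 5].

[127, -49]

(re-executing from step 2 with the substitution; state before step 2: [-86])
2. ADD -> [-86]
3. SUB -> [-86]
4. PUSH 41 -> [-86, 41]
5. SWAP -> [41, -86]
6. SUB -> [127]
7. PUSH -49 -> [127, -49]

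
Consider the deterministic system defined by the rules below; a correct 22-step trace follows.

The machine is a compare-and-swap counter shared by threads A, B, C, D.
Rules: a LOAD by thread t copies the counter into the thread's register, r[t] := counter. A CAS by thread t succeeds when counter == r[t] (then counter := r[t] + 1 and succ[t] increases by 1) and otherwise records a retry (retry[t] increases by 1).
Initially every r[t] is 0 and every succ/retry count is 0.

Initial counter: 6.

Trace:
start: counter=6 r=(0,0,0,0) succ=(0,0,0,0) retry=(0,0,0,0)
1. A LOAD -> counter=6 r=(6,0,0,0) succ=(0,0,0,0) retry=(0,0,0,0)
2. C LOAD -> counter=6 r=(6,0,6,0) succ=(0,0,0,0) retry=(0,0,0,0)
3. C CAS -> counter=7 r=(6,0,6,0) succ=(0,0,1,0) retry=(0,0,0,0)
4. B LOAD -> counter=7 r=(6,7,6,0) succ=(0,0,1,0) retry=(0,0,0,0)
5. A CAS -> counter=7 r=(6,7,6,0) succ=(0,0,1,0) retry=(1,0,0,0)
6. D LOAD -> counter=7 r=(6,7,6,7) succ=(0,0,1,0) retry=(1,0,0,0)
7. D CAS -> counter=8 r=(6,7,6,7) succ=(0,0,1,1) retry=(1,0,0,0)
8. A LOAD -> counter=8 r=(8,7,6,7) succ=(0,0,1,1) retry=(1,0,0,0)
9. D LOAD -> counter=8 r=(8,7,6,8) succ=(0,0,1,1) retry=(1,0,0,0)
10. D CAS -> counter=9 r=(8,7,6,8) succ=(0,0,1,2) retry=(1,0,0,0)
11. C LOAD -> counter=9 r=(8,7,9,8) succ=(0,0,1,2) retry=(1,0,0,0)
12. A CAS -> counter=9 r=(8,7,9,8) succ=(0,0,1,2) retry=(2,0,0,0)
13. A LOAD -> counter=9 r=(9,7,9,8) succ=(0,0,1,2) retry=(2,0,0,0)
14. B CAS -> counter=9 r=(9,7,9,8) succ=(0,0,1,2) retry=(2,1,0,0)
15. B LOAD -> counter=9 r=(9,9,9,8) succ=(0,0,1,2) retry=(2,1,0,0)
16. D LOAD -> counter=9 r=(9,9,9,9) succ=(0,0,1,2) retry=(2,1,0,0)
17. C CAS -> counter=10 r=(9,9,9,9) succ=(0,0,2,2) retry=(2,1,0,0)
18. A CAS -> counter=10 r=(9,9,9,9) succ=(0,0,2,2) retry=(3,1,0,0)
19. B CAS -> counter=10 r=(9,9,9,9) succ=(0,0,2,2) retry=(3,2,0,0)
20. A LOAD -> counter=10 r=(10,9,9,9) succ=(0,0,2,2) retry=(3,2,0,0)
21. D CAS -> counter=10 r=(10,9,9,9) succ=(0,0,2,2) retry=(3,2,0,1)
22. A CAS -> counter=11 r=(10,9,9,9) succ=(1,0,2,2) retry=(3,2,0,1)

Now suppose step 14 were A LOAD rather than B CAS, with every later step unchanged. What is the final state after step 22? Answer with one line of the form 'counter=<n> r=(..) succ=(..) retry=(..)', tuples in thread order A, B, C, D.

(re-executing from step 14 with the substitution; state before step 14: counter=9 r=(9,7,9,8) succ=(0,0,1,2) retry=(2,0,0,0))
14. A LOAD -> counter=9 r=(9,7,9,8) succ=(0,0,1,2) retry=(2,0,0,0)
15. B LOAD -> counter=9 r=(9,9,9,8) succ=(0,0,1,2) retry=(2,0,0,0)
16. D LOAD -> counter=9 r=(9,9,9,9) succ=(0,0,1,2) retry=(2,0,0,0)
17. C CAS -> counter=10 r=(9,9,9,9) succ=(0,0,2,2) retry=(2,0,0,0)
18. A CAS -> counter=10 r=(9,9,9,9) succ=(0,0,2,2) retry=(3,0,0,0)
19. B CAS -> counter=10 r=(9,9,9,9) succ=(0,0,2,2) retry=(3,1,0,0)
20. A LOAD -> counter=10 r=(10,9,9,9) succ=(0,0,2,2) retry=(3,1,0,0)
21. D CAS -> counter=10 r=(10,9,9,9) succ=(0,0,2,2) retry=(3,1,0,1)
22. A CAS -> counter=11 r=(10,9,9,9) succ=(1,0,2,2) retry=(3,1,0,1)

counter=11 r=(10,9,9,9) succ=(1,0,2,2) retry=(3,1,0,1)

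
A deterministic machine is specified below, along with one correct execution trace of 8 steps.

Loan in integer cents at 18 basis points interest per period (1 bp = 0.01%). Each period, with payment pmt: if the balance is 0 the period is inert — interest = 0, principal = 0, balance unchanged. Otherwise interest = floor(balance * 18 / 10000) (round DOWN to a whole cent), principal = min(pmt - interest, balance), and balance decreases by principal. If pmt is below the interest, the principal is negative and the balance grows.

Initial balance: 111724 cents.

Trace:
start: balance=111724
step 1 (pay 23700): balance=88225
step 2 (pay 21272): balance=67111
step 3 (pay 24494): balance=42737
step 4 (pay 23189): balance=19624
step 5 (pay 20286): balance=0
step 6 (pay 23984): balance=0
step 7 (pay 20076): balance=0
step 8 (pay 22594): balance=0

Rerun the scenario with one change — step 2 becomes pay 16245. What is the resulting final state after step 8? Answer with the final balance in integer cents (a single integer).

0

(re-executing from step 2 with the substitution; state before step 2: balance=88225)
step 2 (pay 16245): balance=72138
step 3 (pay 24494): balance=47773
step 4 (pay 23189): balance=24669
step 5 (pay 20286): balance=4427
step 6 (pay 23984): balance=0
step 7 (pay 20076): balance=0
step 8 (pay 22594): balance=0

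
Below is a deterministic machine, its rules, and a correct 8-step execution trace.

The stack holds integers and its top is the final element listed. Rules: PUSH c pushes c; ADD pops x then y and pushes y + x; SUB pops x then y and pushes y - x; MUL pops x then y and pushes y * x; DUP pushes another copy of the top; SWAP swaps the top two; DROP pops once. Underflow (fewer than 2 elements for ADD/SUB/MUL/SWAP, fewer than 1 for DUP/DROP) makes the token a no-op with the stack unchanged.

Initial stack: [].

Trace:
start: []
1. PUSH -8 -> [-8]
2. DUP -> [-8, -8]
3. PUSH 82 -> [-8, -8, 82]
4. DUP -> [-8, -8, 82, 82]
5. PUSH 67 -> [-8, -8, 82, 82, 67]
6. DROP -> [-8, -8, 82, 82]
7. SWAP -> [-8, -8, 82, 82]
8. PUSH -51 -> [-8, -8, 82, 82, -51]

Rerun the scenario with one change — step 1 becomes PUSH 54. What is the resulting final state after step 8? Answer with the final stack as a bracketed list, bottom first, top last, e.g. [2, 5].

[54, 54, 82, 82, -51]

(re-executing from step 1 with the substitution; state before step 1: [])
1. PUSH 54 -> [54]
2. DUP -> [54, 54]
3. PUSH 82 -> [54, 54, 82]
4. DUP -> [54, 54, 82, 82]
5. PUSH 67 -> [54, 54, 82, 82, 67]
6. DROP -> [54, 54, 82, 82]
7. SWAP -> [54, 54, 82, 82]
8. PUSH -51 -> [54, 54, 82, 82, -51]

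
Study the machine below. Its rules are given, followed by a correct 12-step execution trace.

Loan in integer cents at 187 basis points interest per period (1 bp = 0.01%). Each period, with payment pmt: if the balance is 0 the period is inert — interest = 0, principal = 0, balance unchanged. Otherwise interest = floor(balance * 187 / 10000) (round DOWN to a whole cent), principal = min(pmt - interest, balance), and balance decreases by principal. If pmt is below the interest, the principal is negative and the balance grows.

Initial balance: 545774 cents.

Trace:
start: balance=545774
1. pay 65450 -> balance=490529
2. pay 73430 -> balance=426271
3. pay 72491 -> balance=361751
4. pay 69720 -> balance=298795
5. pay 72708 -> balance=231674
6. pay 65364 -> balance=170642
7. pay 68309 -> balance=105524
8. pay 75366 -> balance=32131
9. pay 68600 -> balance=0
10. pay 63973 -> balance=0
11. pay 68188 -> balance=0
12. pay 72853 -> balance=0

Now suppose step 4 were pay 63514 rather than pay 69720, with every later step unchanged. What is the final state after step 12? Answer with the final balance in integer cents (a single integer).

0

(re-executing from step 4 with the substitution; state before step 4: balance=361751)
4. pay 63514 -> balance=305001
5. pay 72708 -> balance=237996
6. pay 65364 -> balance=177082
7. pay 68309 -> balance=112084
8. pay 75366 -> balance=38813
9. pay 68600 -> balance=0
10. pay 63973 -> balance=0
11. pay 68188 -> balance=0
12. pay 72853 -> balance=0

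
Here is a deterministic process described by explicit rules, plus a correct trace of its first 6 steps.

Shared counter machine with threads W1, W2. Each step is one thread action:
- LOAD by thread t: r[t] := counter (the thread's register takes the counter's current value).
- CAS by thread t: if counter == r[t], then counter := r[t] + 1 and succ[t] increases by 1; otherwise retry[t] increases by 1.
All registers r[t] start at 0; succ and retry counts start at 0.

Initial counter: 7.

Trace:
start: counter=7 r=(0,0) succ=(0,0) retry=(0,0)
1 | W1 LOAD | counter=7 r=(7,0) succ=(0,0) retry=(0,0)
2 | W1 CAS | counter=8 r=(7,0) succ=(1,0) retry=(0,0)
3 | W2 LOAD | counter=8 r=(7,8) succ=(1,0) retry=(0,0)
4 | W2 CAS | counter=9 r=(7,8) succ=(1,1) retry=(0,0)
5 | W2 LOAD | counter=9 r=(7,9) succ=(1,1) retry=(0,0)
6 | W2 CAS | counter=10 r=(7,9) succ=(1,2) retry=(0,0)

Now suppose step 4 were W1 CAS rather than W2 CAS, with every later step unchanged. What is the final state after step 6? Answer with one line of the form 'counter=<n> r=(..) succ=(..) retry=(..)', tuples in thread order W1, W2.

counter=9 r=(7,8) succ=(1,1) retry=(1,0)

(re-executing from step 4 with the substitution; state before step 4: counter=8 r=(7,8) succ=(1,0) retry=(0,0))
4 | W1 CAS | counter=8 r=(7,8) succ=(1,0) retry=(1,0)
5 | W2 LOAD | counter=8 r=(7,8) succ=(1,0) retry=(1,0)
6 | W2 CAS | counter=9 r=(7,8) succ=(1,1) retry=(1,0)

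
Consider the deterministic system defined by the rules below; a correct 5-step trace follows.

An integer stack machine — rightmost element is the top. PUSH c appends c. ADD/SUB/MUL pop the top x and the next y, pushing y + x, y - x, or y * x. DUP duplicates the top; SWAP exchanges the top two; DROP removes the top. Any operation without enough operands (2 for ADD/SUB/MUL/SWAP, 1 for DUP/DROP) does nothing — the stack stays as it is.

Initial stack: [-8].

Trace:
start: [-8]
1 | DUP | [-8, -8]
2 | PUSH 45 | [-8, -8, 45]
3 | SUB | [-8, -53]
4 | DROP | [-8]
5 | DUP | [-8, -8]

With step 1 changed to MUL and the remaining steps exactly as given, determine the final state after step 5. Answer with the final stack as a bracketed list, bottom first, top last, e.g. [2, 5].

(re-executing from step 1 with the substitution; state before step 1: [-8])
1 | MUL | [-8]
2 | PUSH 45 | [-8, 45]
3 | SUB | [-53]
4 | DROP | []
5 | DUP | []

[]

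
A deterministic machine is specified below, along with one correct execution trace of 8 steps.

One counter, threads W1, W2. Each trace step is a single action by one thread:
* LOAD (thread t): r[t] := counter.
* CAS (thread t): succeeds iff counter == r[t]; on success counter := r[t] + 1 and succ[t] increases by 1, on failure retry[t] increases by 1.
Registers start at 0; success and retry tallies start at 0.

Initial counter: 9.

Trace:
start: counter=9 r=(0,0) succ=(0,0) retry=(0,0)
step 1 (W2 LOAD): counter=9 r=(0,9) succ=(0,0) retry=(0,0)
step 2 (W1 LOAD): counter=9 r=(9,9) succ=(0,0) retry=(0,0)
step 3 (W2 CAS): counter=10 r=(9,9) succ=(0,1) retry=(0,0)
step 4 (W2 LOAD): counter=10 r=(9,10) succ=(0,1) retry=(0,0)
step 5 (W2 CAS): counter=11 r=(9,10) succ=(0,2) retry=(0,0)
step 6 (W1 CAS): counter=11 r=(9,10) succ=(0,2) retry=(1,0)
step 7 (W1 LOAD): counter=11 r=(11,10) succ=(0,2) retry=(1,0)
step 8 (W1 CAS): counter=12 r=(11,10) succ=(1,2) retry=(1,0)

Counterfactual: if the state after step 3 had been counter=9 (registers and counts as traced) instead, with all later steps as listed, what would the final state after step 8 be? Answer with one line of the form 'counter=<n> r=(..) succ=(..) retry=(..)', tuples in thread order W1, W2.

state after step 3 := counter=9 r=(9,9) succ=(0,1) retry=(0,0)
step 4 (W2 LOAD): counter=9 r=(9,9) succ=(0,1) retry=(0,0)
step 5 (W2 CAS): counter=10 r=(9,9) succ=(0,2) retry=(0,0)
step 6 (W1 CAS): counter=10 r=(9,9) succ=(0,2) retry=(1,0)
step 7 (W1 LOAD): counter=10 r=(10,9) succ=(0,2) retry=(1,0)
step 8 (W1 CAS): counter=11 r=(10,9) succ=(1,2) retry=(1,0)

counter=11 r=(10,9) succ=(1,2) retry=(1,0)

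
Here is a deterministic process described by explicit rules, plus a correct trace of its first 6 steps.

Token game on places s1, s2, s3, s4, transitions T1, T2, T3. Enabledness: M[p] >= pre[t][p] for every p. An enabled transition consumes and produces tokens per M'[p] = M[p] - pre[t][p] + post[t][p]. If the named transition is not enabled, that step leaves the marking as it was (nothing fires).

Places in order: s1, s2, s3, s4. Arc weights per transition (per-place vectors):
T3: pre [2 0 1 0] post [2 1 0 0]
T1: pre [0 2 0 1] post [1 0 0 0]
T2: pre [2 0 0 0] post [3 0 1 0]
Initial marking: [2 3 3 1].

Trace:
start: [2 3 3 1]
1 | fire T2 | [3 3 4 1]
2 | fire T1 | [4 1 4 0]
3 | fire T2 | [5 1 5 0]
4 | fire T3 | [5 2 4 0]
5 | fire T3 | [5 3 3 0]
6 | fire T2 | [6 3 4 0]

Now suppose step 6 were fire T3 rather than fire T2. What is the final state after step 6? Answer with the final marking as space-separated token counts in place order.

(re-executing from step 6 with the substitution; state before step 6: [5 3 3 0])
6 | fire T3 | [5 4 2 0]

5 4 2 0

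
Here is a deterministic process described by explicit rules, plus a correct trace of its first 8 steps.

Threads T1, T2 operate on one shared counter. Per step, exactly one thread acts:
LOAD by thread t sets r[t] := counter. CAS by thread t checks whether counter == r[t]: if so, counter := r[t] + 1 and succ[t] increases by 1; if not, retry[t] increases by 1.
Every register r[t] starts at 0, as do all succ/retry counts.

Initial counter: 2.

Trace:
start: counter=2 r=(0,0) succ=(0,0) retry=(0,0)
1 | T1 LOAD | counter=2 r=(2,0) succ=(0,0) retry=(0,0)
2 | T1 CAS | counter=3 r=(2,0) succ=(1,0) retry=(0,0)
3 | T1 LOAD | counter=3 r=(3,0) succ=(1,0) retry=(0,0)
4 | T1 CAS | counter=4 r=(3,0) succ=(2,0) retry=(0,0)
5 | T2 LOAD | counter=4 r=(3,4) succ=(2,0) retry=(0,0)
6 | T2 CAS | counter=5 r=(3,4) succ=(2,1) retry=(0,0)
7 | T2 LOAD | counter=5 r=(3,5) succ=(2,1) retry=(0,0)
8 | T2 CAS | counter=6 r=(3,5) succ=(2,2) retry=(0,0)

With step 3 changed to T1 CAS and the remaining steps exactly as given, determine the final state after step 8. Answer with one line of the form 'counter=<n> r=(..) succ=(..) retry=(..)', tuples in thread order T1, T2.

counter=5 r=(2,4) succ=(1,2) retry=(2,0)

(re-executing from step 3 with the substitution; state before step 3: counter=3 r=(2,0) succ=(1,0) retry=(0,0))
3 | T1 CAS | counter=3 r=(2,0) succ=(1,0) retry=(1,0)
4 | T1 CAS | counter=3 r=(2,0) succ=(1,0) retry=(2,0)
5 | T2 LOAD | counter=3 r=(2,3) succ=(1,0) retry=(2,0)
6 | T2 CAS | counter=4 r=(2,3) succ=(1,1) retry=(2,0)
7 | T2 LOAD | counter=4 r=(2,4) succ=(1,1) retry=(2,0)
8 | T2 CAS | counter=5 r=(2,4) succ=(1,2) retry=(2,0)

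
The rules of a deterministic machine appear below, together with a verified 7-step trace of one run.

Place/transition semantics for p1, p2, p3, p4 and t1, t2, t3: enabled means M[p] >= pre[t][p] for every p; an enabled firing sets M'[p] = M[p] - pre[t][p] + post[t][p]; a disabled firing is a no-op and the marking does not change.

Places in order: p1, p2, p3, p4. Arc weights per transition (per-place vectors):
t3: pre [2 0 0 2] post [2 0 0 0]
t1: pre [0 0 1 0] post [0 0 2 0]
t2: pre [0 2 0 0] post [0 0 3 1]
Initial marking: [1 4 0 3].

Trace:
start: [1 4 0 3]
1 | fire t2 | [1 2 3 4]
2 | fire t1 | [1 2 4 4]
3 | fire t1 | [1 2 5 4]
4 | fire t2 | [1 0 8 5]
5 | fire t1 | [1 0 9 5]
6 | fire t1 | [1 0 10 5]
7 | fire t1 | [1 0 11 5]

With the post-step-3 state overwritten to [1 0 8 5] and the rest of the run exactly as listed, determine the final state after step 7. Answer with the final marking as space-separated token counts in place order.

state after step 3 := [1 0 8 5]
4 | fire t2 | [1 0 8 5]
5 | fire t1 | [1 0 9 5]
6 | fire t1 | [1 0 10 5]
7 | fire t1 | [1 0 11 5]

1 0 11 5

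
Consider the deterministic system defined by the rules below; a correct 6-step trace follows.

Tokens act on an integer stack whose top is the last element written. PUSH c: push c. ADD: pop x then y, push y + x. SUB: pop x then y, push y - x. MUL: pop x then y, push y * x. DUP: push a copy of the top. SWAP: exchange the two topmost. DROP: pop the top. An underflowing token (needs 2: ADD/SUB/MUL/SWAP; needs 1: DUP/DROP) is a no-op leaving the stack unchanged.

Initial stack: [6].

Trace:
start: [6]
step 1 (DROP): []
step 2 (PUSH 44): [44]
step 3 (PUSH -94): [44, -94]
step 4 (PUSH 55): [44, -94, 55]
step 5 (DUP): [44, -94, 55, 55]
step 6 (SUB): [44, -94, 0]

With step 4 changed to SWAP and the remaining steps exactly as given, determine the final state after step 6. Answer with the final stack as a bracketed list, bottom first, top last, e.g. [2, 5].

(re-executing from step 4 with the substitution; state before step 4: [44, -94])
step 4 (SWAP): [-94, 44]
step 5 (DUP): [-94, 44, 44]
step 6 (SUB): [-94, 0]

[-94, 0]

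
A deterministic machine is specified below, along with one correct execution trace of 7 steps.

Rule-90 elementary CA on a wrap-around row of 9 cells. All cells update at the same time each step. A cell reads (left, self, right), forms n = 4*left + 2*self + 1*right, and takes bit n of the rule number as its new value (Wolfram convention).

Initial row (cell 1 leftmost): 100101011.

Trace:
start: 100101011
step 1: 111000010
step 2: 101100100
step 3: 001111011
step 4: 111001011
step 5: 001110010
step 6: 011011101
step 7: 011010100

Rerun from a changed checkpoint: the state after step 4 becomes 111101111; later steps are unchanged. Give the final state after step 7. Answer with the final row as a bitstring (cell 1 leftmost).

010101010

state after step 4 := 111101111
step 5: 000101000
step 6: 001000100
step 7: 010101010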